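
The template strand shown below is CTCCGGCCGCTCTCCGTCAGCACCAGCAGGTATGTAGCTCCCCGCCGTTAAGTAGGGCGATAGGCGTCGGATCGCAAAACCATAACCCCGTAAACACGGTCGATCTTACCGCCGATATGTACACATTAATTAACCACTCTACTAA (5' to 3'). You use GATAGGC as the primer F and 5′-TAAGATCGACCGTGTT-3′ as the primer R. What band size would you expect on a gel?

The forward primer matches the template at positions 59–65.
Reverse complement of the reverse primer: AACACGGTCGATCTTA. This occurs on the top strand at positions 93–108.
Amplicon spans positions 59–108: 50 bp.

50 bp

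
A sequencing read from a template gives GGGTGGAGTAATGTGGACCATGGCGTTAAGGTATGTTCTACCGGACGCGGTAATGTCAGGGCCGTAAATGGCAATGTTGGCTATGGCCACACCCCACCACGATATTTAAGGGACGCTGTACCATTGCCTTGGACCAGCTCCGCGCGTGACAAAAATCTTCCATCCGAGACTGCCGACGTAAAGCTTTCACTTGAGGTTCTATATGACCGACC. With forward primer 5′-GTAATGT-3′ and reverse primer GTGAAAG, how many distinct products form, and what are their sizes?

Two products: 183 bp, 141 bp

The forward primer GTAATGT matches the top strand at positions 8–14, 50–56.
The reverse primer's reverse complement is CTTTCAC, matching at positions 184–190.
Each forward site pairs with the reverse site to give a product ending at position 190: sizes 183, 141 bp.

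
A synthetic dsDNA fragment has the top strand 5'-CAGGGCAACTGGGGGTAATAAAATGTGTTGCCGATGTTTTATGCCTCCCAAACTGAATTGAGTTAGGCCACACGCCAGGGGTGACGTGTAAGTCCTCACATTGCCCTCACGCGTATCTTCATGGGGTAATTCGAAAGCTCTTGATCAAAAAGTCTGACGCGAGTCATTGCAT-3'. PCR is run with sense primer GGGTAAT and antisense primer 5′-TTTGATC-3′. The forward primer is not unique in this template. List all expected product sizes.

The forward primer GGGTAAT matches the top strand at positions 13–19, 124–130.
The reverse primer's reverse complement is GATCAAA, matching at positions 143–149.
Each forward site pairs with the reverse site to give a product ending at position 149: sizes 137, 26 bp.

137 bp, 26 bp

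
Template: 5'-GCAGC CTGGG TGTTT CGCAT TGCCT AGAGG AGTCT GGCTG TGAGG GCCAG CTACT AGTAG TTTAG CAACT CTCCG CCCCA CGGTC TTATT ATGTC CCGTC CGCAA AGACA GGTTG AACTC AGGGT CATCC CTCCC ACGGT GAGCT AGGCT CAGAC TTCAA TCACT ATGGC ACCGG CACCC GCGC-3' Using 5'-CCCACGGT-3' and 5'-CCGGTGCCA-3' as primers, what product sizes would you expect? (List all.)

99 bp, 43 bp

The forward primer CCCACGGT matches the top strand at positions 77–84, 133–140.
The reverse primer's reverse complement is TGGCACCGG, matching at positions 167–175.
Each forward site pairs with the reverse site to give a product ending at position 175: sizes 99, 43 bp.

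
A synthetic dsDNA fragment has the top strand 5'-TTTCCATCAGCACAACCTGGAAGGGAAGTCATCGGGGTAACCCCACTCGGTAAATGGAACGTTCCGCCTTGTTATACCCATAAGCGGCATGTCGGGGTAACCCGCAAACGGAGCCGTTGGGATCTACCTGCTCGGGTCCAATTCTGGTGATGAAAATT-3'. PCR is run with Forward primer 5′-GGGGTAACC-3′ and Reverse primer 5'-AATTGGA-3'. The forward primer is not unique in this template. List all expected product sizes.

110 bp, 50 bp

The forward primer GGGGTAACC matches the top strand at positions 34–42, 94–102.
The reverse primer's reverse complement is TCCAATT, matching at positions 137–143.
Each forward site pairs with the reverse site to give a product ending at position 143: sizes 110, 50 bp.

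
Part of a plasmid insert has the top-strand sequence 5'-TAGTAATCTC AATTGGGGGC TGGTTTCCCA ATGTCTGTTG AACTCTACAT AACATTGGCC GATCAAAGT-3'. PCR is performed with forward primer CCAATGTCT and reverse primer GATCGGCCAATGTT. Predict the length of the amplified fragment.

37 bp

Scanning the template, CCAATGTCT occurs at positions 28–36; this primer anneals to the bottom strand there with its 3' end pointing downstream.
Reverse complement of the reverse primer: AACATTGGCCGATC. This occurs on the top strand at positions 51–64.
Product length = (reverse-primer end) − (forward-primer start) + 1 = 64 − 28 + 1 = 37 bp.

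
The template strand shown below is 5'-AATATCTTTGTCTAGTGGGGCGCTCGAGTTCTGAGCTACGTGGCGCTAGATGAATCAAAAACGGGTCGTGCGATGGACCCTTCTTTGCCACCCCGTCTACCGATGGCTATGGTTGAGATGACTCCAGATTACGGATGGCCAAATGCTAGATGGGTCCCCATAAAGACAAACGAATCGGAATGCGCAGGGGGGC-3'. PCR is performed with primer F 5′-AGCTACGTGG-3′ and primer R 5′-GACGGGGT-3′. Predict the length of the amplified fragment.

64 bp

The forward primer matches the template at positions 34–43.
Reverse complement of the reverse primer: ACCCCGTC. This occurs on the top strand at positions 90–97.
Amplicon spans positions 34–97: 64 bp.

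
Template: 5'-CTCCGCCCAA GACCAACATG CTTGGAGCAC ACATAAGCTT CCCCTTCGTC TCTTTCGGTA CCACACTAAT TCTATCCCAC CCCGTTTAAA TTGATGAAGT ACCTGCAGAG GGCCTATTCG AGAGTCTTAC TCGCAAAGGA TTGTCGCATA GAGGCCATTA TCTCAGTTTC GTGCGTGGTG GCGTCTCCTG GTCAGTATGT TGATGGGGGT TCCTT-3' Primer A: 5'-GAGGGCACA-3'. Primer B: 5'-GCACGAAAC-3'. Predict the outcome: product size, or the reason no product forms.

Primer A (GAGGGCACA) does not match the top strand, and its reverse complement TGTGCCCTC does not match either.
With no annealing site for primer A, no amplification occurs.

No product — primer A has no binding site in the template.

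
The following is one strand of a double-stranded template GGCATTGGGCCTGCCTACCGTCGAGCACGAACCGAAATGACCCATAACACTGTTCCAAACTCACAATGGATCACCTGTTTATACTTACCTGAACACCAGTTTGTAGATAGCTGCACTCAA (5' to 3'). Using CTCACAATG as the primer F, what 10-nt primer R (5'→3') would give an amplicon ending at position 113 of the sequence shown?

5'-CAGCTATCTA-3'

The forward primer binds at positions 60–68; the product's 3' end on the top strand is position 113.
The reverse primer anneals to the top strand over positions 104–113, i.e. to TAGATAGCTG.
Its sequence written 5'→3' is the reverse complement: CAGCTATCTA.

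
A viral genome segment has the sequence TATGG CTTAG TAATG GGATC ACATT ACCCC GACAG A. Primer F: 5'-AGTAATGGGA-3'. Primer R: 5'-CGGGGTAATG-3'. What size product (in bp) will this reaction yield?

The forward primer matches the template at positions 9–18.
Reverse complement of the reverse primer: CATTACCCCG. This occurs on the top strand at positions 22–31.
Product length = (reverse-primer end) − (forward-primer start) + 1 = 31 − 9 + 1 = 23 bp.

23 bp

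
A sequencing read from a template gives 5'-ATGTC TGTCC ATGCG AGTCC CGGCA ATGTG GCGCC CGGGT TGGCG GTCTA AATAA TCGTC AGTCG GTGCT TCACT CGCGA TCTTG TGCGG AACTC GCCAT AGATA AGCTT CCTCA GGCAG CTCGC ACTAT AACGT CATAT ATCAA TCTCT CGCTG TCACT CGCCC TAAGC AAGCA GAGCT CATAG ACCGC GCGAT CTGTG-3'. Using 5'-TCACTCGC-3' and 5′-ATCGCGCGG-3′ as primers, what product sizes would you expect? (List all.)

125 bp, 40 bp

The forward primer TCACTCGC matches the top strand at positions 71–78, 156–163.
The reverse primer's reverse complement is CCGCGCGAT, matching at positions 187–195.
Each forward site pairs with the reverse site to give a product ending at position 195: sizes 125, 40 bp.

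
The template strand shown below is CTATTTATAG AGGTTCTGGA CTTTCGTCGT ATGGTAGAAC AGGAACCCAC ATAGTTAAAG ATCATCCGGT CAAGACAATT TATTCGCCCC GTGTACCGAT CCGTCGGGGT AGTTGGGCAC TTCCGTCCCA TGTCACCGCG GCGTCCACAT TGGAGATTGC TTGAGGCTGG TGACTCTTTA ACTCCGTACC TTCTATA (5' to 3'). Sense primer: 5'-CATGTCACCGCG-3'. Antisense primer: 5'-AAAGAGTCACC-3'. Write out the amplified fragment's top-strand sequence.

5'-CATGTCACCGCGGCGTCCACATTGGAGATTGCTTGAGGCTGGTGACTCTTT-3'

The forward primer matches the template at positions 129–140.
Reverse complement of the reverse primer: GGTGACTCTTT. This occurs on the top strand at positions 169–179.
The product is the template from position 129 through 179 (51 bp).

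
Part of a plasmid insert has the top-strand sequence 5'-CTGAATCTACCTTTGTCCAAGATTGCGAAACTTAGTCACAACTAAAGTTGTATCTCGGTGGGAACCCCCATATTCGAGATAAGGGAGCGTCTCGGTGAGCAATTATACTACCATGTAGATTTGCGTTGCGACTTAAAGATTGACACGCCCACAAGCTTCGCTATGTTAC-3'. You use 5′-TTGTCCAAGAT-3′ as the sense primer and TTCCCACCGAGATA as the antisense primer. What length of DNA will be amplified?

52 bp

Forward primer TTGTCCAAGAT is found on the top strand at positions 13–23.
Reverse complement of the reverse primer: TATCTCGGTGGGAA. This occurs on the top strand at positions 51–64.
Amplicon spans positions 13–64: 52 bp.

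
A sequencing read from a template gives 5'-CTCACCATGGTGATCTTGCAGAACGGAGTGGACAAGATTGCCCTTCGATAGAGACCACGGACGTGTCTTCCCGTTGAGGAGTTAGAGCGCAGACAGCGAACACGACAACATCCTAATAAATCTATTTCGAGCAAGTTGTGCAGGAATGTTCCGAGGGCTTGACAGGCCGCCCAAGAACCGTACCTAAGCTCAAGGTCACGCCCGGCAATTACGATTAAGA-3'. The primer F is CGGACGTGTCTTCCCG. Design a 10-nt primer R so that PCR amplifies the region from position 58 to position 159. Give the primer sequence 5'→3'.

5'-AGCCCTCGGA-3'

The product's 3' end on the top strand is position 159.
The reverse primer anneals to the top strand over positions 150–159, i.e. to TCCGAGGGCT.
Its sequence written 5'→3' is the reverse complement: AGCCCTCGGA.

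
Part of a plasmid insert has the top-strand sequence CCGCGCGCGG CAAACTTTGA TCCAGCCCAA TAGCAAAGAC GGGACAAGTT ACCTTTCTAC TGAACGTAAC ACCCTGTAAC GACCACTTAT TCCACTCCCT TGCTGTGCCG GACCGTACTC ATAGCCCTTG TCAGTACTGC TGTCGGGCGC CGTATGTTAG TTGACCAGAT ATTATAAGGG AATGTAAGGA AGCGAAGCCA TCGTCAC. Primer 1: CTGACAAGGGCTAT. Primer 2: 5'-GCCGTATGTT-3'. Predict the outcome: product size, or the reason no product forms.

No product — the primers' 3' ends point away from each other.

Primer 1 (CTGACAAGGGCTAT) has reverse complement ATAGCCCTTGTCAG, which matches the top strand at positions 121–134; primer 1 anneals to the top strand there with its 3' end pointing upstream toward position 121.
Primer 2 (GCCGTATGTT) matches the top strand directly at positions 149–158; it anneals to the bottom strand with its 3' end pointing downstream toward position 158.
The 3' ends diverge (primer 1 extends toward position 1, primer 2 toward position 207), so the primers never converge on a shared product.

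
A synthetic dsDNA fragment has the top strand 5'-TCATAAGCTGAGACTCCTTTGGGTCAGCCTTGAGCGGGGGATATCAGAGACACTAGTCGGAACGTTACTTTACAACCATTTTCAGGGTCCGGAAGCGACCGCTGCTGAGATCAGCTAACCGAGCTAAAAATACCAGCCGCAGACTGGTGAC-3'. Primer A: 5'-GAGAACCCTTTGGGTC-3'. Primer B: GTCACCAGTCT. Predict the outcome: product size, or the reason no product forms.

Primer A (GAGAACCCTTTGGGTC) does not match the top strand, and its reverse complement GACCCAAAGGGTTCTC does not match either.
With no annealing site for primer A, no amplification occurs.

No product — primer A has no binding site in the template.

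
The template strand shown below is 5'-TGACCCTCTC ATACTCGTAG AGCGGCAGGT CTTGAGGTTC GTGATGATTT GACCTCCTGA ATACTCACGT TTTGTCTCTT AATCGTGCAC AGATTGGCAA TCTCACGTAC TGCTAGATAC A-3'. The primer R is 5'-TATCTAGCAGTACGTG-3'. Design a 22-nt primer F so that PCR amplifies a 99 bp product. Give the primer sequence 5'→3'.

5'-AGCGGCAGGTCTTGAGGTTCGT-3'

The reverse primer's reverse complement CACGTACTGCTAGATA matches the template at positions 104–119, so the product ends at position 119.
A 99 bp product then starts at position 119 − 99 + 1 = 21.
The forward primer is identical to the top strand there: AGCGGCAGGTCTTGAGGTTCGT.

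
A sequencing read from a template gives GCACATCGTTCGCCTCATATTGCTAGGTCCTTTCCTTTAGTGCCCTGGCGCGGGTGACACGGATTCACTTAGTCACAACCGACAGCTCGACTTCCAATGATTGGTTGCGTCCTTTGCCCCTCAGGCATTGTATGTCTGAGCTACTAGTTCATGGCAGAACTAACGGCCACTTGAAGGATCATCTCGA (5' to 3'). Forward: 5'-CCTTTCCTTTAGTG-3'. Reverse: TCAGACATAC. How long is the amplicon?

Forward primer CCTTTCCTTTAGTG is found on the top strand at positions 29–42.
Taking the reverse complement of TCAGACATAC gives GTATGTCTGA, found at positions 130–139 on the template; the primer anneals here to the top strand with its 3' end pointing upstream.
The product runs from position 29 to position 139, so its length is 139 − 29 + 1 = 111 bp.

111 bp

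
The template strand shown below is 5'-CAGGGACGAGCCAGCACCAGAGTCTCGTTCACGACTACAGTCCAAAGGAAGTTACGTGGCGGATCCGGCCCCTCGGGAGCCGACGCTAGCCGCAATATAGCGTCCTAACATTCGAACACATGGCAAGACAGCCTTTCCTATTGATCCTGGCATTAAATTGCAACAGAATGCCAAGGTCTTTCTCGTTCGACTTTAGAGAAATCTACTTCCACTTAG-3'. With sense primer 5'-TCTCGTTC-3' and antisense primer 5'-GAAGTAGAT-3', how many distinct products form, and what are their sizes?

The forward primer TCTCGTTC matches the top strand at positions 23–30, 181–188.
The reverse primer's reverse complement is ATCTACTTC, matching at positions 201–209.
Each forward site pairs with the reverse site to give a product ending at position 209: sizes 187, 29 bp.

Two products: 187 bp, 29 bp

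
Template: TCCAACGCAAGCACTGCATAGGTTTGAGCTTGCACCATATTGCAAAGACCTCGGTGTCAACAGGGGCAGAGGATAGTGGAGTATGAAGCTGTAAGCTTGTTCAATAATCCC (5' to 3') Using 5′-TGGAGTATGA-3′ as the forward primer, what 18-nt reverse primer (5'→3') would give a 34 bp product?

The forward primer binds at positions 77–86, so a 34 bp product ends at position 77 + 34 − 1 = 110.
The reverse primer anneals to the top strand over positions 93–110, i.e. to AAGCTTGTTCAATAATCC.
Its sequence written 5'→3' is the reverse complement: GGATTATTGAACAAGCTT.

5'-GGATTATTGAACAAGCTT-3'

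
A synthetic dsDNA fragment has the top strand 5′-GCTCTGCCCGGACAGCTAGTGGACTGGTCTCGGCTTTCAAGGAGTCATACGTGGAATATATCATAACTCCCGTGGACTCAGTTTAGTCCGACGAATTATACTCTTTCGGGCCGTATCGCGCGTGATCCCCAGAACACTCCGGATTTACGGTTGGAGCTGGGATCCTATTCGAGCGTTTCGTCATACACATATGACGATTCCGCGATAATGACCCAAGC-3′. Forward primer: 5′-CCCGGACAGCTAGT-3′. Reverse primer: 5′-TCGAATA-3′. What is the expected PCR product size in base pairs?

166 bp

Scanning the template, CCCGGACAGCTAGT occurs at positions 7–20; this primer anneals to the bottom strand there with its 3' end pointing downstream.
Taking the reverse complement of TCGAATA gives TATTCGA, found at positions 166–172 on the template; the primer anneals here to the top strand with its 3' end pointing upstream.
Amplicon spans positions 7–172: 166 bp.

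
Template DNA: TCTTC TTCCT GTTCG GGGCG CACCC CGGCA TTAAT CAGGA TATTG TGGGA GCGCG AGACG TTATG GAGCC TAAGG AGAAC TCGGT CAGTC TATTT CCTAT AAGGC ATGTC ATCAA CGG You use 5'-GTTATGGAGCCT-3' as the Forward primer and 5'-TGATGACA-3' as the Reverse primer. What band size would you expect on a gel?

55 bp

Scanning the template, GTTATGGAGCCT occurs at positions 60–71; this primer anneals to the bottom strand there with its 3' end pointing downstream.
Reverse complement of the reverse primer: TGTCATCA. This occurs on the top strand at positions 107–114.
The product runs from position 60 to position 114, so its length is 114 − 60 + 1 = 55 bp.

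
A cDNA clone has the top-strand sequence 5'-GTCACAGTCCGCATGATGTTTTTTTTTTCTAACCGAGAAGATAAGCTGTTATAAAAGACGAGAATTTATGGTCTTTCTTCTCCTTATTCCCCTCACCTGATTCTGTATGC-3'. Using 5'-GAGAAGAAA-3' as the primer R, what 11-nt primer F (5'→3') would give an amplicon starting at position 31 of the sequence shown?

5'-AACCGAGAAGA-3'

The reverse primer's reverse complement TTTCTTCTC matches the template at positions 74–82; the product starts at position 31.
The forward primer is identical to the top strand over positions 31–41: AACCGAGAAGA.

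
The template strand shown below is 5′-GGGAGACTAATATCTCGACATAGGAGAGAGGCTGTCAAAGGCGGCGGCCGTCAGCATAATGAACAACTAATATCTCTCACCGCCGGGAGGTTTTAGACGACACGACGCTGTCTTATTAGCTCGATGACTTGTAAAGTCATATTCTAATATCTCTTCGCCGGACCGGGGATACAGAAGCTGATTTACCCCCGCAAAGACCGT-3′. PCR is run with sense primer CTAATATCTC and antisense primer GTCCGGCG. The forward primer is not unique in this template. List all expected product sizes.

The forward primer CTAATATCTC matches the top strand at positions 7–16, 67–76, 144–153.
The reverse primer's reverse complement is CGCCGGAC, matching at positions 156–163.
Each forward site pairs with the reverse site to give a product ending at position 163: sizes 157, 97, 20 bp.

157 bp, 97 bp, 20 bp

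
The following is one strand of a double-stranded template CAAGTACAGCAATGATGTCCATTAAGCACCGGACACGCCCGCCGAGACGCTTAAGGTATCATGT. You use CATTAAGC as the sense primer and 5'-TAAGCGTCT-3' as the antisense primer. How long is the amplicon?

34 bp

Forward primer CATTAAGC is found on the top strand at positions 20–27.
Reverse complement of the reverse primer: AGACGCTTA. This occurs on the top strand at positions 45–53.
Amplicon spans positions 20–53: 34 bp.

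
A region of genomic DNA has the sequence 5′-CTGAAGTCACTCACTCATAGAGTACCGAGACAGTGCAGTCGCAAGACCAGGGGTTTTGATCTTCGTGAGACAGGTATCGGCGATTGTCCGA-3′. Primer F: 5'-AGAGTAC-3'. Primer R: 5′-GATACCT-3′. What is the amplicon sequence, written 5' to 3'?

5'-AGAGTACCGAGACAGTGCAGTCGCAAGACCAGGGGTTTTGATCTTCGTGAGACAGGTATC-3'

Forward primer AGAGTAC is found on the top strand at positions 19–25.
The reverse primer's reverse complement is AGGTATC, which matches the template at positions 72–78.
The product is the template from position 19 through 78 (60 bp).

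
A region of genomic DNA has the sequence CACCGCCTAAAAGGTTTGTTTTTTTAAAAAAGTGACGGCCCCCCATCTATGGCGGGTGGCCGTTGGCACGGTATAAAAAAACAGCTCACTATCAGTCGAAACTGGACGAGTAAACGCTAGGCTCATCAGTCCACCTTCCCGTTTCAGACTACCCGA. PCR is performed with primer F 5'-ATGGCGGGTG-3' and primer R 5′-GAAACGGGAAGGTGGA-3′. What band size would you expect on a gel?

97 bp

Forward primer ATGGCGGGTG is found on the top strand at positions 49–58.
Taking the reverse complement of GAAACGGGAAGGTGGA gives TCCACCTTCCCGTTTC, found at positions 130–145 on the template; the primer anneals here to the top strand with its 3' end pointing upstream.
The product runs from position 49 to position 145, so its length is 145 − 49 + 1 = 97 bp.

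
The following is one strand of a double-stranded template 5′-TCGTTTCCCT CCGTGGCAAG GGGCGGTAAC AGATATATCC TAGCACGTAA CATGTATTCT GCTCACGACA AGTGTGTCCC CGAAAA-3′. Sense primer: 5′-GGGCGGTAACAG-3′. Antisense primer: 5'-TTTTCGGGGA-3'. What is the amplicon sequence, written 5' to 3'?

5'-GGGCGGTAACAGATATATCCTAGCACGTAACATGTATTCTGCTCACGACAAGTGTGTCCCCGAAAA-3'

Scanning the template, GGGCGGTAACAG occurs at positions 21–32; this primer anneals to the bottom strand there with its 3' end pointing downstream.
Taking the reverse complement of TTTTCGGGGA gives TCCCCGAAAA, found at positions 77–86 on the template; the primer anneals here to the top strand with its 3' end pointing upstream.
The product is the template from position 21 through 86 (66 bp).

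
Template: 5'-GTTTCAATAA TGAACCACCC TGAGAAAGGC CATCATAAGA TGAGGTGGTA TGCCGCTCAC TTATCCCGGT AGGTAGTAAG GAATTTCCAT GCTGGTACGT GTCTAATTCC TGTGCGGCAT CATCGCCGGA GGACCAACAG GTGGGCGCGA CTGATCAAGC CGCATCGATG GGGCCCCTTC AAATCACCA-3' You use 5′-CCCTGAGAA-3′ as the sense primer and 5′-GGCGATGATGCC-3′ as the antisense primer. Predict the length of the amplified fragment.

Forward primer CCCTGAGAA is found on the top strand at positions 18–26.
Reverse complement of the reverse primer: GGCATCATCGCC. This occurs on the top strand at positions 116–127.
The product runs from position 18 to position 127, so its length is 127 − 18 + 1 = 110 bp.

110 bp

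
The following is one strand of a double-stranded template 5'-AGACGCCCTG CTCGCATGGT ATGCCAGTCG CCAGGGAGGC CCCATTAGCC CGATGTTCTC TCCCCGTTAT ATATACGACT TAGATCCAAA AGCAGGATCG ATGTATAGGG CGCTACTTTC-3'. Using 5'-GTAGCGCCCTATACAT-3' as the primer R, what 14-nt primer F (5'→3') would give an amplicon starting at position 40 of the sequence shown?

5'-CCCCATTAGCCCGA-3'

The reverse primer's reverse complement ATGTATAGGGCGCTAC matches the template at positions 101–116; the product starts at position 40.
The forward primer is identical to the top strand over positions 40–53: CCCCATTAGCCCGA.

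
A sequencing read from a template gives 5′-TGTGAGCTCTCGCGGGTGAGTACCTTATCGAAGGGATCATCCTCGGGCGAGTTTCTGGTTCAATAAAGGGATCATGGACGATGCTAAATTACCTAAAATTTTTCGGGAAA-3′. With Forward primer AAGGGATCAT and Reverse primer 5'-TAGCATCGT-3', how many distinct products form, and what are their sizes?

The forward primer AAGGGATCAT matches the top strand at positions 31–40, 66–75.
The reverse primer's reverse complement is ACGATGCTA, matching at positions 78–86.
Each forward site pairs with the reverse site to give a product ending at position 86: sizes 56, 21 bp.

Two products: 56 bp, 21 bp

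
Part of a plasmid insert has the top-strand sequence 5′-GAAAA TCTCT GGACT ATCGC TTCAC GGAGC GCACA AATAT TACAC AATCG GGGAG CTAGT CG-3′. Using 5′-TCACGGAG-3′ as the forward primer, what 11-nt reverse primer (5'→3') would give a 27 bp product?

5'-ATTGTGTAATA-3'

The forward primer binds at positions 22–29, so a 27 bp product ends at position 22 + 27 − 1 = 48.
The reverse primer anneals to the top strand over positions 38–48, i.e. to TATTACACAAT.
Its sequence written 5'→3' is the reverse complement: ATTGTGTAATA.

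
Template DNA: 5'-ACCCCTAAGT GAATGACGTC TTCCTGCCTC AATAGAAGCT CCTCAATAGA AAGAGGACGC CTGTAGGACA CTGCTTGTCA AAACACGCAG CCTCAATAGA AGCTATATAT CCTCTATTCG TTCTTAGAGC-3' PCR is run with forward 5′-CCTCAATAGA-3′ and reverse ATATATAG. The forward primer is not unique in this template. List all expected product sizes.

84 bp, 70 bp, 20 bp

The forward primer CCTCAATAGA matches the top strand at positions 27–36, 41–50, 91–100.
The reverse primer's reverse complement is CTATATAT, matching at positions 103–110.
Each forward site pairs with the reverse site to give a product ending at position 110: sizes 84, 70, 20 bp.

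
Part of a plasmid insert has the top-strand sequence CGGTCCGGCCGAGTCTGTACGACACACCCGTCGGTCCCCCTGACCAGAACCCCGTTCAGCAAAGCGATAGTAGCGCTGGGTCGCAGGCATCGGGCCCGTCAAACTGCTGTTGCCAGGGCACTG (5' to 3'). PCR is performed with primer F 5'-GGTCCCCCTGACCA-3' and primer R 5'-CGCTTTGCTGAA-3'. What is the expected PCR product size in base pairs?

34 bp

Forward primer GGTCCCCCTGACCA is found on the top strand at positions 33–46.
The reverse primer's reverse complement is TTCAGCAAAGCG, which matches the template at positions 55–66.
Product length = (reverse-primer end) − (forward-primer start) + 1 = 66 − 33 + 1 = 34 bp.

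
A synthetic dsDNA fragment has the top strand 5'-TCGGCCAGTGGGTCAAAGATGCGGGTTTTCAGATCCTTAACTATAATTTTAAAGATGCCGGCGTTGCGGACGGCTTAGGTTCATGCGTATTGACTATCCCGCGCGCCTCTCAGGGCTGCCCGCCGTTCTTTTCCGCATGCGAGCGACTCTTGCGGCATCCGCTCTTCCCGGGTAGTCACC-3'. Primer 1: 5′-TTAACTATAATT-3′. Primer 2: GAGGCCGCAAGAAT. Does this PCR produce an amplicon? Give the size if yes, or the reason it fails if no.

No product — primer 2 has no binding site in the template.

Primer 2 (GAGGCCGCAAGAAT) does not match the top strand, and its reverse complement ATTCTTGCGGCCTC does not match either.
With no annealing site for primer 2, no amplification occurs.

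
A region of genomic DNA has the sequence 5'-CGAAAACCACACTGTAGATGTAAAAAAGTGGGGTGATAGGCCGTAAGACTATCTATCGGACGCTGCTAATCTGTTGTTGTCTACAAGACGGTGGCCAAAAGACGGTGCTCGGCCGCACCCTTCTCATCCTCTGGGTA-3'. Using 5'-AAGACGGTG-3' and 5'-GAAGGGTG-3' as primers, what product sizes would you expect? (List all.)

The forward primer AAGACGGTG matches the top strand at positions 85–93, 99–107.
The reverse primer's reverse complement is CACCCTTC, matching at positions 116–123.
Each forward site pairs with the reverse site to give a product ending at position 123: sizes 39, 25 bp.

39 bp, 25 bp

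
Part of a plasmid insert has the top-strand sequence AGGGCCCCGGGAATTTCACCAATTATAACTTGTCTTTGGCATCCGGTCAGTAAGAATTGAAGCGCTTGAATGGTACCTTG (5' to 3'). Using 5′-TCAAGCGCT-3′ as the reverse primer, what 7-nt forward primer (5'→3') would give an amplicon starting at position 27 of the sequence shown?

The reverse primer's reverse complement AGCGCTTGA matches the template at positions 61–69; the product starts at position 27.
The forward primer is identical to the top strand over positions 27–33: AACTTGT.

5'-AACTTGT-3'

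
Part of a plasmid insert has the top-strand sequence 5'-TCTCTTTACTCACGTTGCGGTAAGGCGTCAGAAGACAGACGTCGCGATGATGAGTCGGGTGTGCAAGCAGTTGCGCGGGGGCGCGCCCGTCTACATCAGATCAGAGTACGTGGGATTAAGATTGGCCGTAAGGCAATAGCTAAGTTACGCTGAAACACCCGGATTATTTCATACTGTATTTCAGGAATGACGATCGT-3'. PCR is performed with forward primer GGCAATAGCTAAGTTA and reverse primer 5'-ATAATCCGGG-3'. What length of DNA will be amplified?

Forward primer GGCAATAGCTAAGTTA is found on the top strand at positions 132–147.
Taking the reverse complement of ATAATCCGGG gives CCCGGATTAT, found at positions 158–167 on the template; the primer anneals here to the top strand with its 3' end pointing upstream.
The product runs from position 132 to position 167, so its length is 167 − 132 + 1 = 36 bp.

36 bp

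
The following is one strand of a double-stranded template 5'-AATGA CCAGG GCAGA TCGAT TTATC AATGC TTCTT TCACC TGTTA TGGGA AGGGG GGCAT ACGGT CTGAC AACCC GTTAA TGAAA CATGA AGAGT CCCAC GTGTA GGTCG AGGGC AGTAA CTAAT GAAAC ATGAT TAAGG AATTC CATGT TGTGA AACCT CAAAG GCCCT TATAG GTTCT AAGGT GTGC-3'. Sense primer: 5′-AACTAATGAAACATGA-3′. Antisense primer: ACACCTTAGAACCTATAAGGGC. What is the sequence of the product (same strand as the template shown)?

5'-AACTAATGAAACATGATTAAGGAATTCCATGTTGTGAAACCTCAAAGGCCCTTATAGGTTCTAAGGTGT-3'

The forward primer matches the template at positions 119–134.
Reverse complement of the reverse primer: GCCCTTATAGGTTCTAAGGTGT. This occurs on the top strand at positions 166–187.
The product is the template from position 119 through 187 (69 bp).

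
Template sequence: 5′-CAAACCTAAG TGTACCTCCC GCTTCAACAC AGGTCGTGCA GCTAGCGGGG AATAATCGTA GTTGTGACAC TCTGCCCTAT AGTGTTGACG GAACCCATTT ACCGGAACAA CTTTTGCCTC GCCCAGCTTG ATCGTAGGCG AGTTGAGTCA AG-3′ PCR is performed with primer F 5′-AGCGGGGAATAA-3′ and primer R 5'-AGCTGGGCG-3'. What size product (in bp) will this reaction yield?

The forward primer matches the template at positions 44–55.
The reverse primer's reverse complement is CGCCCAGCT, which matches the template at positions 120–128.
Product length = (reverse-primer end) − (forward-primer start) + 1 = 128 − 44 + 1 = 85 bp.

85 bp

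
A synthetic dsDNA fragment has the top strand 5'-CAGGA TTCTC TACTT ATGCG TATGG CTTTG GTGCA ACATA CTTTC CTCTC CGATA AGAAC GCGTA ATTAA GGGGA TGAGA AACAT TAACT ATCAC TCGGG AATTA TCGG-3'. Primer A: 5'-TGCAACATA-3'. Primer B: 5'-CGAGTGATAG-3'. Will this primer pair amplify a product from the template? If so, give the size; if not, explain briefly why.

Yes — a 67 bp product.

Primer A (TGCAACATA) matches the top strand at positions 32–40; it acts as a forward primer.
Primer B's reverse complement is CTATCACTCG, matching the top strand at positions 89–98; it acts as a reverse primer.
The 3' ends face each other across positions 32–98, giving a 67 bp product.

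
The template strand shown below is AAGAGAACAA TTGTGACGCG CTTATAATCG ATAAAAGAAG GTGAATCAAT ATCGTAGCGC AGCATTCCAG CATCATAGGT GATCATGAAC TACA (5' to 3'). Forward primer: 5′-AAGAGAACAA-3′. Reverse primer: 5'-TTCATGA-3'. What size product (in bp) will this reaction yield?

Forward primer AAGAGAACAA is found on the top strand at positions 1–10.
The reverse primer's reverse complement is TCATGAA, which matches the template at positions 83–89.
Amplicon spans positions 1–89: 89 bp.

89 bp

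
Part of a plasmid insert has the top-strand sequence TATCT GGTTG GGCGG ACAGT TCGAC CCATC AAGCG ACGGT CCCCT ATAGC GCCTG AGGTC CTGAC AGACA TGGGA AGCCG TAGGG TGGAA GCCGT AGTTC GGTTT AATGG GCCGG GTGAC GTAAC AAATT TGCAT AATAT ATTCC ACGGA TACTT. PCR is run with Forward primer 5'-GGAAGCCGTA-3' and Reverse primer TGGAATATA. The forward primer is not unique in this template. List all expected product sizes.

The forward primer GGAAGCCGTA matches the top strand at positions 73–82, 87–96.
The reverse primer's reverse complement is TATATTCCA, matching at positions 138–146.
Each forward site pairs with the reverse site to give a product ending at position 146: sizes 74, 60 bp.

74 bp, 60 bp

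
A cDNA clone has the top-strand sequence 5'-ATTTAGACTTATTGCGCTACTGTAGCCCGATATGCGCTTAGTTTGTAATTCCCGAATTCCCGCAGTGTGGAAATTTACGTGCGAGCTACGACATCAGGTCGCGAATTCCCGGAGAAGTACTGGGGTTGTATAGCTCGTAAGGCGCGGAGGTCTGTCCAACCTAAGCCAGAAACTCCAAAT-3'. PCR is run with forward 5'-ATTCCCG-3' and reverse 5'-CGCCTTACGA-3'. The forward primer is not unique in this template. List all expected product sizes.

The forward primer ATTCCCG matches the top strand at positions 48–54, 56–62, 105–111.
The reverse primer's reverse complement is TCGTAAGGCG, matching at positions 135–144.
Each forward site pairs with the reverse site to give a product ending at position 144: sizes 97, 89, 40 bp.

97 bp, 89 bp, 40 bp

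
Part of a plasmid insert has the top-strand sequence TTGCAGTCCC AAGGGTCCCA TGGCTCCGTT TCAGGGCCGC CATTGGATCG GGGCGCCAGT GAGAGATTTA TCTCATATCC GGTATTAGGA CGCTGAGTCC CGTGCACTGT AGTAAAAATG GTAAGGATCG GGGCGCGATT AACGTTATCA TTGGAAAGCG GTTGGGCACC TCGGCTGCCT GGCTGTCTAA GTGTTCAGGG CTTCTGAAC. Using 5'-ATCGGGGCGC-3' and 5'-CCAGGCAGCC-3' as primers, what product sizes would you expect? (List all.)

The forward primer ATCGGGGCGC matches the top strand at positions 47–56, 127–136.
The reverse primer's reverse complement is GGCTGCCTGG, matching at positions 173–182.
Each forward site pairs with the reverse site to give a product ending at position 182: sizes 136, 56 bp.

136 bp, 56 bp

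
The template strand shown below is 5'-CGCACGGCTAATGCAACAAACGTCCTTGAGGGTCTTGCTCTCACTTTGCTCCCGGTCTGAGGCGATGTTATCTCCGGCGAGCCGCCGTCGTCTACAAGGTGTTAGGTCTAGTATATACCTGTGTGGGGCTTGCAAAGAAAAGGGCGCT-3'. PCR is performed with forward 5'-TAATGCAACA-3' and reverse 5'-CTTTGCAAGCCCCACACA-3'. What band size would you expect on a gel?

129 bp

Scanning the template, TAATGCAACA occurs at positions 9–18; this primer anneals to the bottom strand there with its 3' end pointing downstream.
The reverse primer's reverse complement is TGTGTGGGGCTTGCAAAG, which matches the template at positions 120–137.
Amplicon spans positions 9–137: 129 bp.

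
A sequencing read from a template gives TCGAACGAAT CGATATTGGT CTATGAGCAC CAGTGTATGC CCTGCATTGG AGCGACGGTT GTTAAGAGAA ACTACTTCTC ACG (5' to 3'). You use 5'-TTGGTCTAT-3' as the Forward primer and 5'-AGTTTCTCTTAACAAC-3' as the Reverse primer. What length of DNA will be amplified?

58 bp

Forward primer TTGGTCTAT is found on the top strand at positions 16–24.
The reverse primer's reverse complement is GTTGTTAAGAGAAACT, which matches the template at positions 58–73.
Product length = (reverse-primer end) − (forward-primer start) + 1 = 73 − 16 + 1 = 58 bp.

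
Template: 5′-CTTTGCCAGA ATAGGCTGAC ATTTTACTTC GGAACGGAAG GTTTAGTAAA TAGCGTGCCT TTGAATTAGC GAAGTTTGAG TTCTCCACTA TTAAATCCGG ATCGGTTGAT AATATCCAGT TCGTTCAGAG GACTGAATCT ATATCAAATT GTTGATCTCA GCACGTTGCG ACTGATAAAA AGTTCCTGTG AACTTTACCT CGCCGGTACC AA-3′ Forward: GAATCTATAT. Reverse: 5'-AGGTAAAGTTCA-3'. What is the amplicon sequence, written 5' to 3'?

5'-GAATCTATATCAAATTGTTGATCTCAGCACGTTGCGACTGATAAAAAGTTCCTGTGAACTTTACCT-3'

Scanning the template, GAATCTATAT occurs at positions 135–144; this primer anneals to the bottom strand there with its 3' end pointing downstream.
The reverse primer's reverse complement is TGAACTTTACCT, which matches the template at positions 189–200.
The product is the template from position 135 through 200 (66 bp).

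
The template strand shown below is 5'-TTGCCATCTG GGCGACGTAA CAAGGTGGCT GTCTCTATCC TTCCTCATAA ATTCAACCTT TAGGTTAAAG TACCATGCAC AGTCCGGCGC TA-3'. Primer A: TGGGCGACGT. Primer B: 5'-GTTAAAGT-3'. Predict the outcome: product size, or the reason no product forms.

No product — both primers anneal to the same strand and extend in the same direction.

Primer A (TGGGCGACGT) matches the top strand at positions 9–18 (3' end points downstream).
Primer B (GTTAAAGT) also matches the top strand directly, at positions 64–71 — its reverse complement ACTTTAAC is not present.
Both primers anneal to the bottom strand with 3' ends pointing the same way, so neither can prime synthesis back toward the other.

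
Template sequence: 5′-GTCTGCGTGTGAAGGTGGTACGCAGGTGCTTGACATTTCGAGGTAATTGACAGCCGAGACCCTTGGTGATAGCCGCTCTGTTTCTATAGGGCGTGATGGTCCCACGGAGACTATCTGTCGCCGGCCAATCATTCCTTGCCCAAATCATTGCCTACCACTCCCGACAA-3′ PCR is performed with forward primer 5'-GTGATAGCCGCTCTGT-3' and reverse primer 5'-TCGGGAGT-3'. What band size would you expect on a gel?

99 bp

Forward primer GTGATAGCCGCTCTGT is found on the top strand at positions 66–81.
Reverse complement of the reverse primer: ACTCCCGA. This occurs on the top strand at positions 157–164.
Amplicon spans positions 66–164: 99 bp.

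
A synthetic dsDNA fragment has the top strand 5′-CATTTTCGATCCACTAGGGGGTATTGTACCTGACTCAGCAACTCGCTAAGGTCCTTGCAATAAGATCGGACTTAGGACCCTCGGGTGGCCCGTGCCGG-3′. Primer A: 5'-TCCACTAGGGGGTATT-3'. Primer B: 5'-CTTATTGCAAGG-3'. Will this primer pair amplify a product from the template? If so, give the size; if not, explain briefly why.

Primer A (TCCACTAGGGGGTATT) matches the top strand at positions 10–25; it acts as a forward primer.
Primer B's reverse complement is CCTTGCAATAAG, matching the top strand at positions 53–64; it acts as a reverse primer.
The 3' ends face each other across positions 10–64, giving a 55 bp product.

Yes — a 55 bp product.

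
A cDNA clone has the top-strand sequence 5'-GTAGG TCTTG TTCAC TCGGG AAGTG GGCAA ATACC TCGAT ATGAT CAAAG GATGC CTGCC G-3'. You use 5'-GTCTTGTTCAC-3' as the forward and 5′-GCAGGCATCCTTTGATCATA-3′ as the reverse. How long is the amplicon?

55 bp

Scanning the template, GTCTTGTTCAC occurs at positions 5–15; this primer anneals to the bottom strand there with its 3' end pointing downstream.
Taking the reverse complement of GCAGGCATCCTTTGATCATA gives TATGATCAAAGGATGCCTGC, found at positions 40–59 on the template; the primer anneals here to the top strand with its 3' end pointing upstream.
Product length = (reverse-primer end) − (forward-primer start) + 1 = 59 − 5 + 1 = 55 bp.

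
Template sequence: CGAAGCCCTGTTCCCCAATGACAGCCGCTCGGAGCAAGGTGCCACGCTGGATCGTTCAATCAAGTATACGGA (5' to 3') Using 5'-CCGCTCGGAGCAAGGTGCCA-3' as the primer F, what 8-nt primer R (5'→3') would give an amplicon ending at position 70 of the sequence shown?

5'-CGTATACT-3'

The forward primer binds at positions 25–44; the product's 3' end on the top strand is position 70.
The reverse primer anneals to the top strand over positions 63–70, i.e. to AGTATACG.
Its sequence written 5'→3' is the reverse complement: CGTATACT.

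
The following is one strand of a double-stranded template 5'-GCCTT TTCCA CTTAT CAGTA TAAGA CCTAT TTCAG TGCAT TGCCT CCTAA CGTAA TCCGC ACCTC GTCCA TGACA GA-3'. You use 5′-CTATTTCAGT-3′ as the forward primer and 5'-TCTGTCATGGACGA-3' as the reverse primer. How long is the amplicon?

51 bp

Scanning the template, CTATTTCAGT occurs at positions 27–36; this primer anneals to the bottom strand there with its 3' end pointing downstream.
The reverse primer's reverse complement is TCGTCCATGACAGA, which matches the template at positions 64–77.
Amplicon spans positions 27–77: 51 bp.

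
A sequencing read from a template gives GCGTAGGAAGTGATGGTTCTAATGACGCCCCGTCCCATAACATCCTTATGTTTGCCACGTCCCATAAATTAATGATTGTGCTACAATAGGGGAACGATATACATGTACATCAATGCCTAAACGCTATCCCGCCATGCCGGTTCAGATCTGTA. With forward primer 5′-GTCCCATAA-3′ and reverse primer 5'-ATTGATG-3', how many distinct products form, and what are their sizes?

Two products: 83 bp, 56 bp

The forward primer GTCCCATAA matches the top strand at positions 32–40, 59–67.
The reverse primer's reverse complement is CATCAAT, matching at positions 108–114.
Each forward site pairs with the reverse site to give a product ending at position 114: sizes 83, 56 bp.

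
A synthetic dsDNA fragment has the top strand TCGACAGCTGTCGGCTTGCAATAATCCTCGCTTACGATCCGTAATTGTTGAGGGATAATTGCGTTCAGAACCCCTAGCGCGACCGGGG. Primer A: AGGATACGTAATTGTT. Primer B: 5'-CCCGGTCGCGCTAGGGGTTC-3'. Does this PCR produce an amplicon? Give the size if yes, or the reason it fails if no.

Primer A (AGGATACGTAATTGTT) does not match the top strand, and its reverse complement AACAATTACGTATCCT does not match either.
With no annealing site for primer A, no amplification occurs.

No product — primer A has no binding site in the template.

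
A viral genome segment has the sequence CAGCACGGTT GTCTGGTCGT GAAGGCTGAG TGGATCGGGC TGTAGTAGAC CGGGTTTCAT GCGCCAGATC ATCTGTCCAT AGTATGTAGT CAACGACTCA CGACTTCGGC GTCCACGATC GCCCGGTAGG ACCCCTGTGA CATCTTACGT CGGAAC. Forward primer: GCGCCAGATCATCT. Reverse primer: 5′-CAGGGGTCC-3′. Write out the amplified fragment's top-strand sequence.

Forward primer GCGCCAGATCATCT is found on the top strand at positions 61–74.
The reverse primer's reverse complement is GGACCCCTG, which matches the template at positions 129–137.
The product is the template from position 61 through 137 (77 bp).

5'-GCGCCAGATCATCTGTCCATAGTATGTAGTCAACGACTCACGACTTCGGCGTCCACGATCGCCCGGTAGGACCCCTG-3'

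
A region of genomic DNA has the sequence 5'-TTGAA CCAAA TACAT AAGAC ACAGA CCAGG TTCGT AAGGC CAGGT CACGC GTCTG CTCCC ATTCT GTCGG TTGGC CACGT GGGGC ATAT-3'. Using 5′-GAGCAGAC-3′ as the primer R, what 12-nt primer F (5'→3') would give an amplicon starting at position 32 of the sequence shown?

5'-TCGTAAGGCCAG-3'

The reverse primer's reverse complement GTCTGCTC matches the template at positions 51–58; the product starts at position 32.
The forward primer is identical to the top strand over positions 32–43: TCGTAAGGCCAG.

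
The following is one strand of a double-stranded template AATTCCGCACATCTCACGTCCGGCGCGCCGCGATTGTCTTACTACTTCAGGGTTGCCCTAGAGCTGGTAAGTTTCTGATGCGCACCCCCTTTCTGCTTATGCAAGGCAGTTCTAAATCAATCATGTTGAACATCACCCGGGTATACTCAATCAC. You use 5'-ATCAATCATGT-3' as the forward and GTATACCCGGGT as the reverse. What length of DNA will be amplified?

Forward primer ATCAATCATGT is found on the top strand at positions 116–126.
Taking the reverse complement of GTATACCCGGGT gives ACCCGGGTATAC, found at positions 135–146 on the template; the primer anneals here to the top strand with its 3' end pointing upstream.
Product length = (reverse-primer end) − (forward-primer start) + 1 = 146 − 116 + 1 = 31 bp.

31 bp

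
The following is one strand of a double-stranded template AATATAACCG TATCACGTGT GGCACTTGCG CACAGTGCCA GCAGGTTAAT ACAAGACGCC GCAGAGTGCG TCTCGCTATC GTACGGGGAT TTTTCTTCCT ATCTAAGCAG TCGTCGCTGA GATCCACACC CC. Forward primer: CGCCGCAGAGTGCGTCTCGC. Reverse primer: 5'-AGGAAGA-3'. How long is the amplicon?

The forward primer matches the template at positions 57–76.
Taking the reverse complement of AGGAAGA gives TCTTCCT, found at positions 94–100 on the template; the primer anneals here to the top strand with its 3' end pointing upstream.
Product length = (reverse-primer end) − (forward-primer start) + 1 = 100 − 57 + 1 = 44 bp.

44 bp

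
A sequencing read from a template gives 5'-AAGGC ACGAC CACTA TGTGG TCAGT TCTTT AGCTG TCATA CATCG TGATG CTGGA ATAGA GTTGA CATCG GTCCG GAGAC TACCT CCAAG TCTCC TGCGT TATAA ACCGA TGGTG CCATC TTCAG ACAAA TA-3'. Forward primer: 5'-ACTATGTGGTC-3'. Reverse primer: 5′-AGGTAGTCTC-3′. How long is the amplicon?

The forward primer matches the template at positions 12–22.
The reverse primer's reverse complement is GAGACTACCT, which matches the template at positions 76–85.
The product runs from position 12 to position 85, so its length is 85 − 12 + 1 = 74 bp.

74 bp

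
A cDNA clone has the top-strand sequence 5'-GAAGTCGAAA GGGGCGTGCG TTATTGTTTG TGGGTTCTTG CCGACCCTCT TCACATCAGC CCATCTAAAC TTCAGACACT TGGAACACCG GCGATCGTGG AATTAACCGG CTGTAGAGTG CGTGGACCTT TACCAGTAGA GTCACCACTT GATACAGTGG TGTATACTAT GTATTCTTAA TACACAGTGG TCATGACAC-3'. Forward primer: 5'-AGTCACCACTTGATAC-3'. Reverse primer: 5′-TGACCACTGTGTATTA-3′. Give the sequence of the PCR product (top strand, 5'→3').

5'-AGTCACCACTTGATACAGTGGTGTATACTATGTATTCTTAATACACAGTGGTCA-3'

Scanning the template, AGTCACCACTTGATAC occurs at positions 140–155; this primer anneals to the bottom strand there with its 3' end pointing downstream.
Reverse complement of the reverse primer: TAATACACAGTGGTCA. This occurs on the top strand at positions 178–193.
The product is the template from position 140 through 193 (54 bp).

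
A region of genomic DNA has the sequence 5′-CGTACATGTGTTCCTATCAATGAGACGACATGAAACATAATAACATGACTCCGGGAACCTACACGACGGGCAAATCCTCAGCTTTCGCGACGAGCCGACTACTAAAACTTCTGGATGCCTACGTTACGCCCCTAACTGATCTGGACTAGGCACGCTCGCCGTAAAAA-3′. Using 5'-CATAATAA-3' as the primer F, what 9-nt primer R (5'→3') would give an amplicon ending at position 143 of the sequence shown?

The forward primer binds at positions 36–43; the product's 3' end on the top strand is position 143.
The reverse primer anneals to the top strand over positions 135–143, i.e. to ACTGATCTG.
Its sequence written 5'→3' is the reverse complement: CAGATCAGT.

5'-CAGATCAGT-3'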